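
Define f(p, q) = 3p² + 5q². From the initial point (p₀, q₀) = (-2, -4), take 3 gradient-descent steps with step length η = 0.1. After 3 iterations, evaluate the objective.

0.049152

∇f = (6p, 10q)
Step 1: at (-2, -4), ∇f = (-12, -40) → (-2, -4) − 0.1·(-12, -40) = (-0.8, 0)
Step 2: at (-0.8, 0), ∇f = (-4.8, 0) → (-0.8, 0) − 0.1·(-4.8, 0) = (-0.32, 0)
Step 3: at (-0.32, 0), ∇f = (-1.92, 0) → (-0.32, 0) − 0.1·(-1.92, 0) = (-0.128, 0)
f(-0.128, 0) = 0.049152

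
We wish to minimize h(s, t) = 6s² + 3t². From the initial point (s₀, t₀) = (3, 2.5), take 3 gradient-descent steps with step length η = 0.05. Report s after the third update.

∇h = (12s, 6t)
Step 1: at (3, 2.5), ∇h = (36, 15) → (3, 2.5) − 0.05·(36, 15) = (1.2, 1.75)
Step 2: at (1.2, 1.75), ∇h = (14.4, 10.5) → (1.2, 1.75) − 0.05·(14.4, 10.5) = (0.48, 1.225)
Step 3: at (0.48, 1.225), ∇h = (5.76, 7.35) → (0.48, 1.225) − 0.05·(5.76, 7.35) = (0.192, 0.8575)
s = 0.192

0.192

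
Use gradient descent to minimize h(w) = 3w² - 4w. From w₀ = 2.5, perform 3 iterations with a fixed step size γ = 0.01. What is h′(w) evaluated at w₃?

9.136424

h′(w) = 6w - 4
w₁ = 2.5 − 0.01·11 = 2.39
w₂ = 2.39 − 0.01·10.34 = 2.2866
w₃ = 2.2866 − 0.01·9.7196 = 2.189404
h′(w) at (2.189404) = 9.136424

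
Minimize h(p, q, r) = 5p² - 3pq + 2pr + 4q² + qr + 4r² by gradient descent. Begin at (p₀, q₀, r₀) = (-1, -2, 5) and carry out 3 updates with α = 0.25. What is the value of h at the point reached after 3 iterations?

∇h = (10p - 3q + 2r, -3p + 8q + r, 2p + q + 8r)
(p₁, q₁, r₁) = (-1, -2, 5) − 0.25·(6, -8, 36) = (-2.5, 0, -4)
(p₂, q₂, r₂) = (-2.5, 0, -4) − 0.25·(-33, 3.5, -37) = (5.75, -0.875, 5.25)
(p₃, q₃, r₃) = (5.75, -0.875, 5.25) − 0.25·(70.625, -19, 52.625) = (-11.90625, 3.875, -7.90625)
h(-11.90625, 3.875, -7.90625) = 1314.9326171875

1314.9326171875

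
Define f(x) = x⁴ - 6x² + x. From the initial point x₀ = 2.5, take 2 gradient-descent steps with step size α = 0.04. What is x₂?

1.42705664

f′(x) = 4x³ - 12x + 1
x₁ = 2.5 − 0.04·33.5 = 1.16
x₂ = 1.16 − 0.04·(-6.676416) = 1.42705664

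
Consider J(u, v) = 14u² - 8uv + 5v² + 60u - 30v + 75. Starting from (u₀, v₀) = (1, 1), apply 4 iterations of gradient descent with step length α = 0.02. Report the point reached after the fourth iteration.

(-1.55059968, 1.81319424)

∇J = (28u - 8v + 60, -8u + 10v - 30)
(u₁, v₁) = (1, 1) − 0.02·(80, -28) = (-0.6, 1.56)
(u₂, v₂) = (-0.6, 1.56) − 0.02·(30.72, -9.6) = (-1.2144, 1.752)
(u₃, v₃) = (-1.2144, 1.752) − 0.02·(11.9808, -2.7648) = (-1.454016, 1.807296)
(u₄, v₄) = (-1.454016, 1.807296) − 0.02·(4.829184, -0.294912) = (-1.55059968, 1.81319424)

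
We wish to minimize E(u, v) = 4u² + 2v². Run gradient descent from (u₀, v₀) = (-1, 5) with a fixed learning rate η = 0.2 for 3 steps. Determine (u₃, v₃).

(0.216, 0.04)

∇E = (8u, 4v)
(u₁, v₁) = (-1, 5) − 0.2·(-8, 20) = (0.6, 1)
(u₂, v₂) = (0.6, 1) − 0.2·(4.8, 4) = (-0.36, 0.2)
(u₃, v₃) = (-0.36, 0.2) − 0.2·(-2.88, 0.8) = (0.216, 0.04)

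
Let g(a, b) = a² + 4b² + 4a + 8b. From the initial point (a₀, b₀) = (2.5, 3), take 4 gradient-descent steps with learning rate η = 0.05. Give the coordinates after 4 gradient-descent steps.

(0.95245, -0.4816)

∇g = (2a + 4, 8b + 8)
(a₁, b₁) = (2.5, 3) − 0.05·(9, 32) = (2.05, 1.4)
(a₂, b₂) = (2.05, 1.4) − 0.05·(8.1, 19.2) = (1.645, 0.44)
(a₃, b₃) = (1.645, 0.44) − 0.05·(7.29, 11.52) = (1.2805, -0.136)
(a₄, b₄) = (1.2805, -0.136) − 0.05·(6.561, 6.912) = (0.95245, -0.4816)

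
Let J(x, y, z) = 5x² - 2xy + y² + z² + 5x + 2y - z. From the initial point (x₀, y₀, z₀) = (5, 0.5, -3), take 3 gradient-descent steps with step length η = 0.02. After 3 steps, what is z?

-2.596576

∇J = (10x - 2y + 5, -2x + 2y + 2, 2z - 1)
(x₁, y₁, z₁) = (5, 0.5, -3) − 0.02·(54, -7, -7) = (3.92, 0.64, -2.86)
(x₂, y₂, z₂) = (3.92, 0.64, -2.86) − 0.02·(42.92, -4.56, -6.72) = (3.0616, 0.7312, -2.7256)
(x₃, y₃, z₃) = (3.0616, 0.7312, -2.7256) − 0.02·(34.1536, -2.6608, -6.4512) = (2.378528, 0.784416, -2.596576)
z = -2.596576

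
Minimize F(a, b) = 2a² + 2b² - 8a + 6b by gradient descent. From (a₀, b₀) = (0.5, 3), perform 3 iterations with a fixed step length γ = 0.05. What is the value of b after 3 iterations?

∇F = (4a - 8, 4b + 6)
Step 1: at (0.5, 3), ∇F = (-6, 18) → (0.5, 3) − 0.05·(-6, 18) = (0.8, 2.1)
Step 2: at (0.8, 2.1), ∇F = (-4.8, 14.4) → (0.8, 2.1) − 0.05·(-4.8, 14.4) = (1.04, 1.38)
Step 3: at (1.04, 1.38), ∇F = (-3.84, 11.52) → (1.04, 1.38) − 0.05·(-3.84, 11.52) = (1.232, 0.804)
b = 0.804

0.804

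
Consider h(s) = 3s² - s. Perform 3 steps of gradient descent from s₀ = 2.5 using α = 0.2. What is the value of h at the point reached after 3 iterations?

-0.082288

h′(s) = 6s - 1
s₁ = 2.5 − 0.2·14 = -0.3
s₂ = -0.3 − 0.2·(-2.8) = 0.26
s₃ = 0.26 − 0.2·0.56 = 0.148
h(0.148) = -0.082288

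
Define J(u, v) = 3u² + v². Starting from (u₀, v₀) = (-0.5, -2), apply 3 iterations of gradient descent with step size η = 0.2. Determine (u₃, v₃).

∇J = (6u, 2v)
Step 1: at (-0.5, -2), ∇J = (-3, -4) → (-0.5, -2) − 0.2·(-3, -4) = (0.1, -1.2)
Step 2: at (0.1, -1.2), ∇J = (0.6, -2.4) → (0.1, -1.2) − 0.2·(0.6, -2.4) = (-0.02, -0.72)
Step 3: at (-0.02, -0.72), ∇J = (-0.12, -1.44) → (-0.02, -0.72) − 0.2·(-0.12, -1.44) = (0.004, -0.432)

(0.004, -0.432)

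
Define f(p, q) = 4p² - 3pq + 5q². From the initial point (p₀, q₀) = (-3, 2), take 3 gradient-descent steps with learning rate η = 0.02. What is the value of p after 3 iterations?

∇f = (8p - 3q, -3p + 10q)
Step 1: at (-3, 2), ∇f = (-30, 29) → (-3, 2) − 0.02·(-30, 29) = (-2.4, 1.42)
Step 2: at (-2.4, 1.42), ∇f = (-23.46, 21.4) → (-2.4, 1.42) − 0.02·(-23.46, 21.4) = (-1.9308, 0.992)
Step 3: at (-1.9308, 0.992), ∇f = (-18.4224, 15.7124) → (-1.9308, 0.992) − 0.02·(-18.4224, 15.7124) = (-1.562352, 0.677752)
p = -1.562352

-1.562352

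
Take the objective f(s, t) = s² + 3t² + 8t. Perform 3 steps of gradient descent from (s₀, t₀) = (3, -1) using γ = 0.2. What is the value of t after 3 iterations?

-1.336

∇f = (2s, 6t + 8)
Step 1: at (3, -1), ∇f = (6, 2) → (3, -1) − 0.2·(6, 2) = (1.8, -1.4)
Step 2: at (1.8, -1.4), ∇f = (3.6, -0.4) → (1.8, -1.4) − 0.2·(3.6, -0.4) = (1.08, -1.32)
Step 3: at (1.08, -1.32), ∇f = (2.16, 0.08) → (1.08, -1.32) − 0.2·(2.16, 0.08) = (0.648, -1.336)
t = -1.336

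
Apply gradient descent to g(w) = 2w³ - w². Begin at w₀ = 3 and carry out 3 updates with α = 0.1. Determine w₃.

g′(w) = 6w² - 2w
w₁ = 3 − 0.1·48 = -1.8
w₂ = -1.8 − 0.1·23.04 = -4.104
w₃ = -4.104 − 0.1·109.264896 = -15.0304896

-15.0304896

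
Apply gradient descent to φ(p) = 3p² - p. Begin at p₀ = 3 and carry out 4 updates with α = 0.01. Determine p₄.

2.37878872

φ′(p) = 6p - 1
p₁ = 3 − 0.01·17 = 2.83
p₂ = 2.83 − 0.01·15.98 = 2.6702
p₃ = 2.6702 − 0.01·15.0212 = 2.519988
p₄ = 2.519988 − 0.01·14.119928 = 2.37878872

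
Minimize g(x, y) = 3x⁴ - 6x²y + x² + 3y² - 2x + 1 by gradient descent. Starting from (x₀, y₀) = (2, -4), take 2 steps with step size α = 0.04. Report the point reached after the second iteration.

(92.26101248, 6.381824)

∇g = (12x³ - 12xy + 2x - 2, -6x² + 6y)
Step 1: at (2, -4), ∇g = (194, -48) → (2, -4) − 0.04·(194, -48) = (-5.76, -2.08)
Step 2: at (-5.76, -2.08), ∇g = (-2450.525312, -211.5456) → (-5.76, -2.08) − 0.04·(-2450.525312, -211.5456) = (92.26101248, 6.381824)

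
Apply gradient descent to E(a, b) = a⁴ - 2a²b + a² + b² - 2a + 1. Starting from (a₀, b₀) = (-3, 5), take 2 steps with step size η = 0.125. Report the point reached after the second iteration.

∇E = (4a³ - 4ab + 2a - 2, -2a² + 2b)
Step 1: at (-3, 5), ∇E = (-56, -8) → (-3, 5) − 0.125·(-56, -8) = (4, 6)
Step 2: at (4, 6), ∇E = (166, -20) → (4, 6) − 0.125·(166, -20) = (-16.75, 8.5)

(-16.75, 8.5)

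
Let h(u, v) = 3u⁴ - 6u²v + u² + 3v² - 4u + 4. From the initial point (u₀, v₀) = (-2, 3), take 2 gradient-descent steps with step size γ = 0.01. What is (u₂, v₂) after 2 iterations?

∇h = (12u³ - 12uv + 2u - 4, -6u² + 6v)
Step 1: at (-2, 3), ∇h = (-32, -6) → (-2, 3) − 0.01·(-32, -6) = (-1.68, 3.06)
Step 2: at (-1.68, 3.06), ∇h = (-2.569984, 1.4256) → (-1.68, 3.06) − 0.01·(-2.569984, 1.4256) = (-1.65430016, 3.045744)

(-1.65430016, 3.045744)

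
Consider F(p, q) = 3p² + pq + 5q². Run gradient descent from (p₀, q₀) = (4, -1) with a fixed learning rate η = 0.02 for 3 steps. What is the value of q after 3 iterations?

-0.682496

∇F = (6p + q, p + 10q)
(p₁, q₁) = (4, -1) − 0.02·(23, -6) = (3.54, -0.88)
(p₂, q₂) = (3.54, -0.88) − 0.02·(20.36, -5.26) = (3.1328, -0.7748)
(p₃, q₃) = (3.1328, -0.7748) − 0.02·(18.022, -4.6152) = (2.77236, -0.682496)
q = -0.682496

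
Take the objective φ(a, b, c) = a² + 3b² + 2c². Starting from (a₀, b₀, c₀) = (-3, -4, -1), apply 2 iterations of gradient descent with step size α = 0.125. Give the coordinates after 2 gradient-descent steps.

(-1.6875, -0.25, -0.25)

∇φ = (2a, 6b, 4c)
(a₁, b₁, c₁) = (-3, -4, -1) − 0.125·(-6, -24, -4) = (-2.25, -1, -0.5)
(a₂, b₂, c₂) = (-2.25, -1, -0.5) − 0.125·(-4.5, -6, -2) = (-1.6875, -0.25, -0.25)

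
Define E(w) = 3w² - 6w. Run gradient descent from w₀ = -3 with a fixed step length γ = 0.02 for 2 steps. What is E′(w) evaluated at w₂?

-18.5856

E′(w) = 6w - 6
w₁ = -3 − 0.02·(-24) = -2.52
w₂ = -2.52 − 0.02·(-21.12) = -2.0976
E′(w) at (-2.0976) = -18.5856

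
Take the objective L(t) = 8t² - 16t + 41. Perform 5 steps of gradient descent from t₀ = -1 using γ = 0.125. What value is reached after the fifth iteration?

L′(t) = 16t - 16
Step 1: L′(-1) = -32; t₁ = -1 − 0.125·(-32) = 3
Step 2: L′(3) = 32; t₂ = 3 − 0.125·32 = -1
Step 3: L′(-1) = -32; t₃ = -1 − 0.125·(-32) = 3
Step 4: L′(3) = 32; t₄ = 3 − 0.125·32 = -1
Step 5: L′(-1) = -32; t₅ = -1 − 0.125·(-32) = 3

3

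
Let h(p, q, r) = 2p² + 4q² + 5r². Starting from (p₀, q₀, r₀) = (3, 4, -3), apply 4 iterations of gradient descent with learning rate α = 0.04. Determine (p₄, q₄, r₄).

∇h = (4p, 8q, 10r)
(p₁, q₁, r₁) = (3, 4, -3) − 0.04·(12, 32, -30) = (2.52, 2.72, -1.8)
(p₂, q₂, r₂) = (2.52, 2.72, -1.8) − 0.04·(10.08, 21.76, -18) = (2.1168, 1.8496, -1.08)
(p₃, q₃, r₃) = (2.1168, 1.8496, -1.08) − 0.04·(8.4672, 14.7968, -10.8) = (1.778112, 1.257728, -0.648)
(p₄, q₄, r₄) = (1.778112, 1.257728, -0.648) − 0.04·(7.112448, 10.061824, -6.48) = (1.49361408, 0.85525504, -0.3888)

(1.49361408, 0.85525504, -0.3888)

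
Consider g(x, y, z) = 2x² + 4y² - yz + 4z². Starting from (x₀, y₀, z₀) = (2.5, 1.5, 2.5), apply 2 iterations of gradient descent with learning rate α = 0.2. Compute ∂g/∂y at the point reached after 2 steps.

-0.64

∇g = (4x, 8y - z, -y + 8z)
(x₁, y₁, z₁) = (2.5, 1.5, 2.5) − 0.2·(10, 9.5, 18.5) = (0.5, -0.4, -1.2)
(x₂, y₂, z₂) = (0.5, -0.4, -1.2) − 0.2·(2, -2, -9.2) = (0.1, 0, 0.64)
∂g/∂y at (0.1, 0, 0.64) = -0.64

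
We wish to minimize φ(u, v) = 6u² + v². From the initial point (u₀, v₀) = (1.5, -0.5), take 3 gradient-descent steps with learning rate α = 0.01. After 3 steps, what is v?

∇φ = (12u, 2v)
(u₁, v₁) = (1.5, -0.5) − 0.01·(18, -1) = (1.32, -0.49)
(u₂, v₂) = (1.32, -0.49) − 0.01·(15.84, -0.98) = (1.1616, -0.4802)
(u₃, v₃) = (1.1616, -0.4802) − 0.01·(13.9392, -0.9604) = (1.022208, -0.470596)
v = -0.470596

-0.470596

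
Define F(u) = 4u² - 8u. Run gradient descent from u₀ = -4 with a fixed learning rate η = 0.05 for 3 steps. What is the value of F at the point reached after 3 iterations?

F′(u) = 8u - 8
Step 1: F′(-4) = -40; u₁ = -4 − 0.05·(-40) = -2
Step 2: F′(-2) = -24; u₂ = -2 − 0.05·(-24) = -0.8
Step 3: F′(-0.8) = -14.4; u₃ = -0.8 − 0.05·(-14.4) = -0.08
F(-0.08) = 0.6656

0.6656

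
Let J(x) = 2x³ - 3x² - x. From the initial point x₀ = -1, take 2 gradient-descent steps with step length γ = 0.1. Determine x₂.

J′(x) = 6x² - 6x - 1
x₁ = -1 − 0.1·11 = -2.1
x₂ = -2.1 − 0.1·38.06 = -5.906

-5.906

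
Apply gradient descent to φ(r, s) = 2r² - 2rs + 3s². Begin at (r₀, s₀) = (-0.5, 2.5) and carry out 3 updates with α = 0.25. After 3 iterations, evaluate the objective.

∇φ = (4r - 2s, -2r + 6s)
Step 1: at (-0.5, 2.5), ∇φ = (-7, 16) → (-0.5, 2.5) − 0.25·(-7, 16) = (1.25, -1.5)
Step 2: at (1.25, -1.5), ∇φ = (8, -11.5) → (1.25, -1.5) − 0.25·(8, -11.5) = (-0.75, 1.375)
Step 3: at (-0.75, 1.375), ∇φ = (-5.75, 9.75) → (-0.75, 1.375) − 0.25·(-5.75, 9.75) = (0.6875, -1.0625)
φ(0.6875, -1.0625) = 5.79296875

5.79296875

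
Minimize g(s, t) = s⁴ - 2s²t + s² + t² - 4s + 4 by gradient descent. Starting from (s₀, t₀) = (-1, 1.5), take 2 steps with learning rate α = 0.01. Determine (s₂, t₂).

(-0.92262656, 1.478632)

∇g = (4s³ - 4st + 2s - 4, -2s² + 2t)
Step 1: at (-1, 1.5), ∇g = (-4, 1) → (-1, 1.5) − 0.01·(-4, 1) = (-0.96, 1.49)
Step 2: at (-0.96, 1.49), ∇g = (-3.737344, 1.1368) → (-0.96, 1.49) − 0.01·(-3.737344, 1.1368) = (-0.92262656, 1.478632)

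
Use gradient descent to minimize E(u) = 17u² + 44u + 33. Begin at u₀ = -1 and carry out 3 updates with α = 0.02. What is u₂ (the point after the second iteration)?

-1.264

E′(u) = 34u + 44
u₁ = -1 − 0.02·10 = -1.2
u₂ = -1.2 − 0.02·3.2 = -1.264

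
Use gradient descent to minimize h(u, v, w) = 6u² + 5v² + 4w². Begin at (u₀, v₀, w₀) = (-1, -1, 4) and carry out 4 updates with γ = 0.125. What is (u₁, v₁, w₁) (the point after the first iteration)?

(0.5, 0.25, 0)

∇h = (12u, 10v, 8w)
Step 1: at (-1, -1, 4), ∇h = (-12, -10, 32) → (-1, -1, 4) − 0.125·(-12, -10, 32) = (0.5, 0.25, 0)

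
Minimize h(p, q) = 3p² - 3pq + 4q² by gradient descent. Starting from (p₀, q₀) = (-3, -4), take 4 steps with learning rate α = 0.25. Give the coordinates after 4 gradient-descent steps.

(4.91015625, -6.8125)

∇h = (6p - 3q, -3p + 8q)
Step 1: at (-3, -4), ∇h = (-6, -23) → (-3, -4) − 0.25·(-6, -23) = (-1.5, 1.75)
Step 2: at (-1.5, 1.75), ∇h = (-14.25, 18.5) → (-1.5, 1.75) − 0.25·(-14.25, 18.5) = (2.0625, -2.875)
Step 3: at (2.0625, -2.875), ∇h = (21, -29.1875) → (2.0625, -2.875) − 0.25·(21, -29.1875) = (-3.1875, 4.421875)
Step 4: at (-3.1875, 4.421875), ∇h = (-32.390625, 44.9375) → (-3.1875, 4.421875) − 0.25·(-32.390625, 44.9375) = (4.91015625, -6.8125)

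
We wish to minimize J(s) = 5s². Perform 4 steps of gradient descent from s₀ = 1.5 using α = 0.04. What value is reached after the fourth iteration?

J′(s) = 10s
s₁ = 1.5 − 0.04·15 = 0.9
s₂ = 0.9 − 0.04·9 = 0.54
s₃ = 0.54 − 0.04·5.4 = 0.324
s₄ = 0.324 − 0.04·3.24 = 0.1944

0.1944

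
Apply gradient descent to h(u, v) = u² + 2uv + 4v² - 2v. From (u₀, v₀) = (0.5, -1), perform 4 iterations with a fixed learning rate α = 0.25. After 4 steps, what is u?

-0.65625

∇h = (2u + 2v, 2u + 8v - 2)
(u₁, v₁) = (0.5, -1) − 0.25·(-1, -9) = (0.75, 1.25)
(u₂, v₂) = (0.75, 1.25) − 0.25·(4, 9.5) = (-0.25, -1.125)
(u₃, v₃) = (-0.25, -1.125) − 0.25·(-2.75, -11.5) = (0.4375, 1.75)
(u₄, v₄) = (0.4375, 1.75) − 0.25·(4.375, 12.875) = (-0.65625, -1.46875)
u = -0.65625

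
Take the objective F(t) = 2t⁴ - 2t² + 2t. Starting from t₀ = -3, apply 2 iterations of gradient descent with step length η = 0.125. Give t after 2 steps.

-10982.015625

F′(t) = 8t³ - 4t + 2
Step 1: F′(-3) = -202; t₁ = -3 − 0.125·(-202) = 22.25
Step 2: F′(22.25) = 88034.125; t₂ = 22.25 − 0.125·88034.125 = -10982.015625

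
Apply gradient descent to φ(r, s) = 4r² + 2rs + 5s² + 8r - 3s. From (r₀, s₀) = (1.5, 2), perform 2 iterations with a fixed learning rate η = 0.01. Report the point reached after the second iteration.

∇φ = (8r + 2s + 8, 2r + 10s - 3)
(r₁, s₁) = (1.5, 2) − 0.01·(24, 20) = (1.26, 1.8)
(r₂, s₂) = (1.26, 1.8) − 0.01·(21.68, 17.52) = (1.0432, 1.6248)

(1.0432, 1.6248)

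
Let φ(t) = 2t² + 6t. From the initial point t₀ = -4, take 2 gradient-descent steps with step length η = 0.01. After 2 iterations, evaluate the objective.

6.116832

φ′(t) = 4t + 6
Step 1: φ′(-4) = -10; t₁ = -4 − 0.01·(-10) = -3.9
Step 2: φ′(-3.9) = -9.6; t₂ = -3.9 − 0.01·(-9.6) = -3.804
φ(-3.804) = 6.116832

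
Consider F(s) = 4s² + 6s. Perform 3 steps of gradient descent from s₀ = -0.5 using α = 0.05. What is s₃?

-0.696

F′(s) = 8s + 6
s₁ = -0.5 − 0.05·2 = -0.6
s₂ = -0.6 − 0.05·1.2 = -0.66
s₃ = -0.66 − 0.05·0.72 = -0.696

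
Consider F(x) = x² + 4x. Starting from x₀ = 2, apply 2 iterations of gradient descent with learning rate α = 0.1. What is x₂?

0.56

F′(x) = 2x + 4
x₁ = 2 − 0.1·8 = 1.2
x₂ = 1.2 − 0.1·6.4 = 0.56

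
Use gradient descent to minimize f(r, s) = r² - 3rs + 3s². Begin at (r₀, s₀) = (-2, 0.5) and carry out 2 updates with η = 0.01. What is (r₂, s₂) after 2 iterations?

∇f = (2r - 3s, -3r + 6s)
Step 1: at (-2, 0.5), ∇f = (-5.5, 9) → (-2, 0.5) − 0.01·(-5.5, 9) = (-1.945, 0.41)
Step 2: at (-1.945, 0.41), ∇f = (-5.12, 8.295) → (-1.945, 0.41) − 0.01·(-5.12, 8.295) = (-1.8938, 0.32705)

(-1.8938, 0.32705)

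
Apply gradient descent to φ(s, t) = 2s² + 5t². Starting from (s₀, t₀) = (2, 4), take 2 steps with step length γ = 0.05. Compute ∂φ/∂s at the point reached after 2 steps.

∇φ = (4s, 10t)
Step 1: at (2, 4), ∇φ = (8, 40) → (2, 4) − 0.05·(8, 40) = (1.6, 2)
Step 2: at (1.6, 2), ∇φ = (6.4, 20) → (1.6, 2) − 0.05·(6.4, 20) = (1.28, 1)
∂φ/∂s at (1.28, 1) = 5.12

5.12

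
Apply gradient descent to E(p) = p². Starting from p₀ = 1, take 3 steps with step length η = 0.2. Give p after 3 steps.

E′(p) = 2p
p₁ = 1 − 0.2·2 = 0.6
p₂ = 0.6 − 0.2·1.2 = 0.36
p₃ = 0.36 − 0.2·0.72 = 0.216

0.216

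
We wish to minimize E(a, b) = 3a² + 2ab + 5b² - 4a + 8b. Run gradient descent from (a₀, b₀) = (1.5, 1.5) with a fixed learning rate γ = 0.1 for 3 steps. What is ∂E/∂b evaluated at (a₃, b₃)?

0.096

∇E = (6a + 2b - 4, 2a + 10b + 8)
Step 1: at (1.5, 1.5), ∇E = (8, 26) → (1.5, 1.5) − 0.1·(8, 26) = (0.7, -1.1)
Step 2: at (0.7, -1.1), ∇E = (-2, -1.6) → (0.7, -1.1) − 0.1·(-2, -1.6) = (0.9, -0.94)
Step 3: at (0.9, -0.94), ∇E = (-0.48, 0.4) → (0.9, -0.94) − 0.1·(-0.48, 0.4) = (0.948, -0.98)
∂E/∂b at (0.948, -0.98) = 0.096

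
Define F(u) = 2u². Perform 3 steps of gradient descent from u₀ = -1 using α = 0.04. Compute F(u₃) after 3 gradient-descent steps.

F′(u) = 4u
u₁ = -1 − 0.04·(-4) = -0.84
u₂ = -0.84 − 0.04·(-3.36) = -0.7056
u₃ = -0.7056 − 0.04·(-2.8224) = -0.592704
F(-0.592704) = 0.702596063232

0.702596063232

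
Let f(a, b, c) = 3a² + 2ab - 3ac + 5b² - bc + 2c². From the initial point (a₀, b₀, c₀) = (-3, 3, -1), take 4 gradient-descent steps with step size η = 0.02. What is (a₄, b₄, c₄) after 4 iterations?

(-2.3146816, 1.483136, -1.1315232)

∇f = (6a + 2b - 3c, 2a + 10b - c, -3a - b + 4c)
(a₁, b₁, c₁) = (-3, 3, -1) − 0.02·(-9, 25, 2) = (-2.82, 2.5, -1.04)
(a₂, b₂, c₂) = (-2.82, 2.5, -1.04) − 0.02·(-8.8, 20.4, 1.8) = (-2.644, 2.092, -1.076)
(a₃, b₃, c₃) = (-2.644, 2.092, -1.076) − 0.02·(-8.452, 16.708, 1.536) = (-2.47496, 1.75784, -1.10672)
(a₄, b₄, c₄) = (-2.47496, 1.75784, -1.10672) − 0.02·(-8.01392, 13.7352, 1.24016) = (-2.3146816, 1.483136, -1.1315232)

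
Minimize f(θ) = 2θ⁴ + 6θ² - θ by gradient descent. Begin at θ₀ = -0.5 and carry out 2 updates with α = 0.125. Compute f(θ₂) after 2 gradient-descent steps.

f′(θ) = 8θ³ + 12θ - 1
θ₁ = -0.5 − 0.125·(-8) = 0.5
θ₂ = 0.5 − 0.125·6 = -0.25
f(-0.25) = 0.6328125

0.6328125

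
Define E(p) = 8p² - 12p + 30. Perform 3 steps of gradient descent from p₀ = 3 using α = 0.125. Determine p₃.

-1.5

E′(p) = 16p - 12
Step 1: E′(3) = 36; p₁ = 3 − 0.125·36 = -1.5
Step 2: E′(-1.5) = -36; p₂ = -1.5 − 0.125·(-36) = 3
Step 3: E′(3) = 36; p₃ = 3 − 0.125·36 = -1.5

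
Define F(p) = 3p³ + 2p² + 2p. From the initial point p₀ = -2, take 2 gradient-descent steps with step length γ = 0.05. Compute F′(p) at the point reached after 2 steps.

605.28140625

F′(p) = 9p² + 4p + 2
Step 1: F′(-2) = 30; p₁ = -2 − 0.05·30 = -3.5
Step 2: F′(-3.5) = 98.25; p₂ = -3.5 − 0.05·98.25 = -8.4125
F′(p) at (-8.4125) = 605.28140625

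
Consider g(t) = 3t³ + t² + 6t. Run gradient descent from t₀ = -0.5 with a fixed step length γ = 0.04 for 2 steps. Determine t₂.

-1.191476

g′(t) = 9t² + 2t + 6
Step 1: g′(-0.5) = 7.25; t₁ = -0.5 − 0.04·7.25 = -0.79
Step 2: g′(-0.79) = 10.0369; t₂ = -0.79 − 0.04·10.0369 = -1.191476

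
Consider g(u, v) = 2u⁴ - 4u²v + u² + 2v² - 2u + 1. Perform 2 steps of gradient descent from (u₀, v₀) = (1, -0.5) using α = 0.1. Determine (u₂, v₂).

∇g = (8u³ - 8uv + 2u - 2, -4u² + 4v)
Step 1: at (1, -0.5), ∇g = (12, -6) → (1, -0.5) − 0.1·(12, -6) = (-0.2, 0.1)
Step 2: at (-0.2, 0.1), ∇g = (-2.304, 0.24) → (-0.2, 0.1) − 0.1·(-2.304, 0.24) = (0.0304, 0.076)

(0.0304, 0.076)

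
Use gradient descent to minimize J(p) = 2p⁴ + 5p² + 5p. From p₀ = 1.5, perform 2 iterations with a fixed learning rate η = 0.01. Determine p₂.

J′(p) = 8p³ + 10p + 5
Step 1: J′(1.5) = 47; p₁ = 1.5 − 0.01·47 = 1.03
Step 2: J′(1.03) = 24.041816; p₂ = 1.03 − 0.01·24.041816 = 0.78958184

0.78958184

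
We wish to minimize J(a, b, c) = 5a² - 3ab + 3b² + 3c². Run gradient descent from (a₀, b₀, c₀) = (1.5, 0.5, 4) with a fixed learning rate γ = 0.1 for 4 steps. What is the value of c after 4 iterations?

0.1024

∇J = (10a - 3b, -3a + 6b, 6c)
Step 1: at (1.5, 0.5, 4), ∇J = (13.5, -1.5, 24) → (1.5, 0.5, 4) − 0.1·(13.5, -1.5, 24) = (0.15, 0.65, 1.6)
Step 2: at (0.15, 0.65, 1.6), ∇J = (-0.45, 3.45, 9.6) → (0.15, 0.65, 1.6) − 0.1·(-0.45, 3.45, 9.6) = (0.195, 0.305, 0.64)
Step 3: at (0.195, 0.305, 0.64), ∇J = (1.035, 1.245, 3.84) → (0.195, 0.305, 0.64) − 0.1·(1.035, 1.245, 3.84) = (0.0915, 0.1805, 0.256)
Step 4: at (0.0915, 0.1805, 0.256), ∇J = (0.3735, 0.8085, 1.536) → (0.0915, 0.1805, 0.256) − 0.1·(0.3735, 0.8085, 1.536) = (0.05415, 0.09965, 0.1024)
c = 0.1024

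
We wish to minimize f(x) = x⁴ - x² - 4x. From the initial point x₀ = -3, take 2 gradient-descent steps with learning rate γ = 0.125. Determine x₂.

f′(x) = 4x³ - 2x - 4
x₁ = -3 − 0.125·(-106) = 10.25
x₂ = 10.25 − 0.125·4283.0625 = -525.1328125

-525.1328125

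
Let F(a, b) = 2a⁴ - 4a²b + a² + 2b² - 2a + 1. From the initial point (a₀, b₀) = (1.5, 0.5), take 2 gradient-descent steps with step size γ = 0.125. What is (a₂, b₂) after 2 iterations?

∇F = (8a³ - 8ab + 2a - 2, -4a² + 4b)
(a₁, b₁) = (1.5, 0.5) − 0.125·(22, -7) = (-1.25, 1.375)
(a₂, b₂) = (-1.25, 1.375) − 0.125·(-6.375, -0.75) = (-0.453125, 1.46875)

(-0.453125, 1.46875)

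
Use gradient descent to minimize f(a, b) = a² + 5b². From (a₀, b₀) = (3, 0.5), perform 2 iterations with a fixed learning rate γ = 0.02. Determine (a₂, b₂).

(2.7648, 0.32)

∇f = (2a, 10b)
(a₁, b₁) = (3, 0.5) − 0.02·(6, 5) = (2.88, 0.4)
(a₂, b₂) = (2.88, 0.4) − 0.02·(5.76, 4) = (2.7648, 0.32)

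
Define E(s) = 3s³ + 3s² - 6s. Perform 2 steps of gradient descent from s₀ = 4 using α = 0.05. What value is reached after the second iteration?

-10.1345

E′(s) = 9s² + 6s - 6
s₁ = 4 − 0.05·162 = -4.1
s₂ = -4.1 − 0.05·120.69 = -10.1345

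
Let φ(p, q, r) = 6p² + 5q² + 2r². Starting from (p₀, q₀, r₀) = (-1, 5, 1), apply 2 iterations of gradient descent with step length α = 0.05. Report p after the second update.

∇φ = (12p, 10q, 4r)
Step 1: at (-1, 5, 1), ∇φ = (-12, 50, 4) → (-1, 5, 1) − 0.05·(-12, 50, 4) = (-0.4, 2.5, 0.8)
Step 2: at (-0.4, 2.5, 0.8), ∇φ = (-4.8, 25, 3.2) → (-0.4, 2.5, 0.8) − 0.05·(-4.8, 25, 3.2) = (-0.16, 1.25, 0.64)
p = -0.16

-0.16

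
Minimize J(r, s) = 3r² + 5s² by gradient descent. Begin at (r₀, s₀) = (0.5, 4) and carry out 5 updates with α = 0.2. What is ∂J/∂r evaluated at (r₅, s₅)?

∇J = (6r, 10s)
Step 1: at (0.5, 4), ∇J = (3, 40) → (0.5, 4) − 0.2·(3, 40) = (-0.1, -4)
Step 2: at (-0.1, -4), ∇J = (-0.6, -40) → (-0.1, -4) − 0.2·(-0.6, -40) = (0.02, 4)
Step 3: at (0.02, 4), ∇J = (0.12, 40) → (0.02, 4) − 0.2·(0.12, 40) = (-0.004, -4)
Step 4: at (-0.004, -4), ∇J = (-0.024, -40) → (-0.004, -4) − 0.2·(-0.024, -40) = (0.0008, 4)
Step 5: at (0.0008, 4), ∇J = (0.0048, 40) → (0.0008, 4) − 0.2·(0.0048, 40) = (-0.00016, -4)
∂J/∂r at (-0.00016, -4) = -0.00096

-0.00096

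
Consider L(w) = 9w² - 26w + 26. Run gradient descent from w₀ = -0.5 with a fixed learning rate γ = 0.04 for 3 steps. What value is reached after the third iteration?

L′(w) = 18w - 26
w₁ = -0.5 − 0.04·(-35) = 0.9
w₂ = 0.9 − 0.04·(-9.8) = 1.292
w₃ = 1.292 − 0.04·(-2.744) = 1.40176

1.40176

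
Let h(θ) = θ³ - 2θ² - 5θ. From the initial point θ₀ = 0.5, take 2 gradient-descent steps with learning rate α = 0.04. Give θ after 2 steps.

1.0025

h′(θ) = 3θ² - 4θ - 5
Step 1: h′(0.5) = -6.25; θ₁ = 0.5 − 0.04·(-6.25) = 0.75
Step 2: h′(0.75) = -6.3125; θ₂ = 0.75 − 0.04·(-6.3125) = 1.0025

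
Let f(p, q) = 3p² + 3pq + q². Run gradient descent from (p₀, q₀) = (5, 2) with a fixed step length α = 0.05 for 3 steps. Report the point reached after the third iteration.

(1.388, 0.106125)

∇f = (6p + 3q, 3p + 2q)
Step 1: at (5, 2), ∇f = (36, 19) → (5, 2) − 0.05·(36, 19) = (3.2, 1.05)
Step 2: at (3.2, 1.05), ∇f = (22.35, 11.7) → (3.2, 1.05) − 0.05·(22.35, 11.7) = (2.0825, 0.465)
Step 3: at (2.0825, 0.465), ∇f = (13.89, 7.1775) → (2.0825, 0.465) − 0.05·(13.89, 7.1775) = (1.388, 0.106125)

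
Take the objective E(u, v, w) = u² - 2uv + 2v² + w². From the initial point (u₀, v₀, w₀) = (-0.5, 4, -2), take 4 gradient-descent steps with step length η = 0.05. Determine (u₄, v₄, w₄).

(0.64895, 1.68065, -1.3122)

∇E = (2u - 2v, -2u + 4v, 2w)
Step 1: at (-0.5, 4, -2), ∇E = (-9, 17, -4) → (-0.5, 4, -2) − 0.05·(-9, 17, -4) = (-0.05, 3.15, -1.8)
Step 2: at (-0.05, 3.15, -1.8), ∇E = (-6.4, 12.7, -3.6) → (-0.05, 3.15, -1.8) − 0.05·(-6.4, 12.7, -3.6) = (0.27, 2.515, -1.62)
Step 3: at (0.27, 2.515, -1.62), ∇E = (-4.49, 9.52, -3.24) → (0.27, 2.515, -1.62) − 0.05·(-4.49, 9.52, -3.24) = (0.4945, 2.039, -1.458)
Step 4: at (0.4945, 2.039, -1.458), ∇E = (-3.089, 7.167, -2.916) → (0.4945, 2.039, -1.458) − 0.05·(-3.089, 7.167, -2.916) = (0.64895, 1.68065, -1.3122)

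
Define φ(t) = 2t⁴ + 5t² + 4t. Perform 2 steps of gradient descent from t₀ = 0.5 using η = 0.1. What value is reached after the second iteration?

-0.3

φ′(t) = 8t³ + 10t + 4
t₁ = 0.5 − 0.1·10 = -0.5
t₂ = -0.5 − 0.1·(-2) = -0.3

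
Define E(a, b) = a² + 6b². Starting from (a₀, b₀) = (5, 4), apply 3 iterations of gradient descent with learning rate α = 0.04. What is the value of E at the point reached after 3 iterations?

17.056853561344

∇E = (2a, 12b)
(a₁, b₁) = (5, 4) − 0.04·(10, 48) = (4.6, 2.08)
(a₂, b₂) = (4.6, 2.08) − 0.04·(9.2, 24.96) = (4.232, 1.0816)
(a₃, b₃) = (4.232, 1.0816) − 0.04·(8.464, 12.9792) = (3.89344, 0.562432)
E(3.89344, 0.562432) = 17.056853561344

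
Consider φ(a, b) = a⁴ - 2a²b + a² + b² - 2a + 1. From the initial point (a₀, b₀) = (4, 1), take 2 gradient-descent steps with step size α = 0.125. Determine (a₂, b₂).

∇φ = (4a³ - 4ab + 2a - 2, -2a² + 2b)
(a₁, b₁) = (4, 1) − 0.125·(246, -30) = (-26.75, 4.75)
(a₂, b₂) = (-26.75, 4.75) − 0.125·(-76112.4375, -1421.625) = (9487.3046875, 182.453125)

(9487.3046875, 182.453125)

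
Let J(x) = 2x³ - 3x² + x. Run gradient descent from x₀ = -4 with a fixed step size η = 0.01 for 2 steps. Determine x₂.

J′(x) = 6x² - 6x + 1
x₁ = -4 − 0.01·121 = -5.21
x₂ = -5.21 − 0.01·195.1246 = -7.161246

-7.161246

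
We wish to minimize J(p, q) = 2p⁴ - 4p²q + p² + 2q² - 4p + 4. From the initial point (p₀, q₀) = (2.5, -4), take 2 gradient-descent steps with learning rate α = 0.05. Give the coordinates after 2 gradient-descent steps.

(189.0848, 10.608)

∇J = (8p³ - 8pq + 2p - 4, -4p² + 4q)
Step 1: at (2.5, -4), ∇J = (206, -41) → (2.5, -4) − 0.05·(206, -41) = (-7.8, -1.95)
Step 2: at (-7.8, -1.95), ∇J = (-3937.696, -251.16) → (-7.8, -1.95) − 0.05·(-3937.696, -251.16) = (189.0848, 10.608)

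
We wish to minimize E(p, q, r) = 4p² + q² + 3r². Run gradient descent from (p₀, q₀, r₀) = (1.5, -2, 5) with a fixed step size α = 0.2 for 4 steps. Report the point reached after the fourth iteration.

∇E = (8p, 2q, 6r)
(p₁, q₁, r₁) = (1.5, -2, 5) − 0.2·(12, -4, 30) = (-0.9, -1.2, -1)
(p₂, q₂, r₂) = (-0.9, -1.2, -1) − 0.2·(-7.2, -2.4, -6) = (0.54, -0.72, 0.2)
(p₃, q₃, r₃) = (0.54, -0.72, 0.2) − 0.2·(4.32, -1.44, 1.2) = (-0.324, -0.432, -0.04)
(p₄, q₄, r₄) = (-0.324, -0.432, -0.04) − 0.2·(-2.592, -0.864, -0.24) = (0.1944, -0.2592, 0.008)

(0.1944, -0.2592, 0.008)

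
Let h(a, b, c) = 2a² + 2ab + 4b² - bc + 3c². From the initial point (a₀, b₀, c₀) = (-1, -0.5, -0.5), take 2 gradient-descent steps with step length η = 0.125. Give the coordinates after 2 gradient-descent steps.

(-0.234375, 0.0703125, -0.0234375)

∇h = (4a + 2b, 2a + 8b - c, -b + 6c)
(a₁, b₁, c₁) = (-1, -0.5, -0.5) − 0.125·(-5, -5.5, -2.5) = (-0.375, 0.1875, -0.1875)
(a₂, b₂, c₂) = (-0.375, 0.1875, -0.1875) − 0.125·(-1.125, 0.9375, -1.3125) = (-0.234375, 0.0703125, -0.0234375)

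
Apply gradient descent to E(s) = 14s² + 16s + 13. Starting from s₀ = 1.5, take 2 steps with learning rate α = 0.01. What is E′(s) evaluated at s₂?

30.0672

E′(s) = 28s + 16
s₁ = 1.5 − 0.01·58 = 0.92
s₂ = 0.92 − 0.01·41.76 = 0.5024
E′(s) at (0.5024) = 30.0672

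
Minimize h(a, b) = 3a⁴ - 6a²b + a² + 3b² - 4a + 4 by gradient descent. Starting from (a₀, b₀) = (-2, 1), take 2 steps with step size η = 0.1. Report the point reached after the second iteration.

∇h = (12a³ - 12ab + 2a - 4, -6a² + 6b)
Step 1: at (-2, 1), ∇h = (-80, -18) → (-2, 1) − 0.1·(-80, -18) = (6, 2.8)
Step 2: at (6, 2.8), ∇h = (2398.4, -199.2) → (6, 2.8) − 0.1·(2398.4, -199.2) = (-233.84, 22.72)

(-233.84, 22.72)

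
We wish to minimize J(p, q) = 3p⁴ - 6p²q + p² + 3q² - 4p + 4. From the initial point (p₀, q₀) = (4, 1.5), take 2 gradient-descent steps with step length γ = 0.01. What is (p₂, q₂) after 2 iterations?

(-0.5132, 2.7678)

∇J = (12p³ - 12pq + 2p - 4, -6p² + 6q)
(p₁, q₁) = (4, 1.5) − 0.01·(700, -87) = (-3, 2.37)
(p₂, q₂) = (-3, 2.37) − 0.01·(-248.68, -39.78) = (-0.5132, 2.7678)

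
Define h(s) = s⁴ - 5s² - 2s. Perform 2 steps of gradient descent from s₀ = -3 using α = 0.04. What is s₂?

h′(s) = 4s³ - 10s - 2
Step 1: h′(-3) = -80; s₁ = -3 − 0.04·(-80) = 0.2
Step 2: h′(0.2) = -3.968; s₂ = 0.2 − 0.04·(-3.968) = 0.35872

0.35872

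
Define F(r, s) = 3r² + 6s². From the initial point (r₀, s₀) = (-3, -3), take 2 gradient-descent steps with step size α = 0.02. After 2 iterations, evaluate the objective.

34.20734976

∇F = (6r, 12s)
Step 1: at (-3, -3), ∇F = (-18, -36) → (-3, -3) − 0.02·(-18, -36) = (-2.64, -2.28)
Step 2: at (-2.64, -2.28), ∇F = (-15.84, -27.36) → (-2.64, -2.28) − 0.02·(-15.84, -27.36) = (-2.3232, -1.7328)
F(-2.3232, -1.7328) = 34.20734976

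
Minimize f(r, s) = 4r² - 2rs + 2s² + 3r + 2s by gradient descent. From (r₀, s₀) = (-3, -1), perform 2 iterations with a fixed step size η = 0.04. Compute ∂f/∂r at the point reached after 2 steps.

∇f = (8r - 2s + 3, -2r + 4s + 2)
(r₁, s₁) = (-3, -1) − 0.04·(-19, 4) = (-2.24, -1.16)
(r₂, s₂) = (-2.24, -1.16) − 0.04·(-12.6, 1.84) = (-1.736, -1.2336)
∂f/∂r at (-1.736, -1.2336) = -8.4208

-8.4208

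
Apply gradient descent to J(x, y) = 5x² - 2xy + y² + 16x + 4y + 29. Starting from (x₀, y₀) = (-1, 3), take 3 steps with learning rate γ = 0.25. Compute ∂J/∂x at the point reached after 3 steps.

12

∇J = (10x - 2y + 16, -2x + 2y + 4)
(x₁, y₁) = (-1, 3) − 0.25·(0, 12) = (-1, 0)
(x₂, y₂) = (-1, 0) − 0.25·(6, 6) = (-2.5, -1.5)
(x₃, y₃) = (-2.5, -1.5) − 0.25·(-6, 6) = (-1, -3)
∂J/∂x at (-1, -3) = 12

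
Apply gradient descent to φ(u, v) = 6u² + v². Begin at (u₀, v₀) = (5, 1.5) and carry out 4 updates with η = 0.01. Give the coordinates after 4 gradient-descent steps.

(2.9984768, 1.38355224)

∇φ = (12u, 2v)
(u₁, v₁) = (5, 1.5) − 0.01·(60, 3) = (4.4, 1.47)
(u₂, v₂) = (4.4, 1.47) − 0.01·(52.8, 2.94) = (3.872, 1.4406)
(u₃, v₃) = (3.872, 1.4406) − 0.01·(46.464, 2.8812) = (3.40736, 1.411788)
(u₄, v₄) = (3.40736, 1.411788) − 0.01·(40.88832, 2.823576) = (2.9984768, 1.38355224)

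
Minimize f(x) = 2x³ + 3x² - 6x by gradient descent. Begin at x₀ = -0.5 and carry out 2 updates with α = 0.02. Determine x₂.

f′(x) = 6x² + 6x - 6
Step 1: f′(-0.5) = -7.5; x₁ = -0.5 − 0.02·(-7.5) = -0.35
Step 2: f′(-0.35) = -7.365; x₂ = -0.35 − 0.02·(-7.365) = -0.2027

-0.2027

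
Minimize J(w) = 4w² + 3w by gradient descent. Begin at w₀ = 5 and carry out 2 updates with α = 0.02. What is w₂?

3.4176

J′(w) = 8w + 3
w₁ = 5 − 0.02·43 = 4.14
w₂ = 4.14 − 0.02·36.12 = 3.4176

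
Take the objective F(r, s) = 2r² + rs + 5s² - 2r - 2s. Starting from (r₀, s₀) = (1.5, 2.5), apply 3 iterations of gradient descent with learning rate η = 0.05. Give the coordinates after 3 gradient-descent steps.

∇F = (4r + s - 2, r + 10s - 2)
(r₁, s₁) = (1.5, 2.5) − 0.05·(6.5, 24.5) = (1.175, 1.275)
(r₂, s₂) = (1.175, 1.275) − 0.05·(3.975, 11.925) = (0.97625, 0.67875)
(r₃, s₃) = (0.97625, 0.67875) − 0.05·(2.58375, 5.76375) = (0.8470625, 0.3905625)

(0.8470625, 0.3905625)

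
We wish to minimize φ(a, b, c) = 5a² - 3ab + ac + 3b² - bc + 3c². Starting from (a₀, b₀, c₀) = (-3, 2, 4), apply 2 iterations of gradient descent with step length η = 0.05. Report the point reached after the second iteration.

∇φ = (10a - 3b + c, -3a + 6b - c, a - b + 6c)
(a₁, b₁, c₁) = (-3, 2, 4) − 0.05·(-32, 17, 19) = (-1.4, 1.15, 3.05)
(a₂, b₂, c₂) = (-1.4, 1.15, 3.05) − 0.05·(-14.4, 8.05, 15.75) = (-0.68, 0.7475, 2.2625)

(-0.68, 0.7475, 2.2625)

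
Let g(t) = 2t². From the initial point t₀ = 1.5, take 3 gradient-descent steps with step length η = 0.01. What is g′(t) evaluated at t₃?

g′(t) = 4t
t₁ = 1.5 − 0.01·6 = 1.44
t₂ = 1.44 − 0.01·5.76 = 1.3824
t₃ = 1.3824 − 0.01·5.5296 = 1.327104
g′(t) at (1.327104) = 5.308416

5.308416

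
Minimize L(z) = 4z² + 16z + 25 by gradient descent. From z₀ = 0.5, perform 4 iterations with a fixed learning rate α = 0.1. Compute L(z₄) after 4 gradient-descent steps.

9.000064

L′(z) = 8z + 16
Step 1: L′(0.5) = 20; z₁ = 0.5 − 0.1·20 = -1.5
Step 2: L′(-1.5) = 4; z₂ = -1.5 − 0.1·4 = -1.9
Step 3: L′(-1.9) = 0.8; z₃ = -1.9 − 0.1·0.8 = -1.98
Step 4: L′(-1.98) = 0.16; z₄ = -1.98 − 0.1·0.16 = -1.996
L(-1.996) = 9.000064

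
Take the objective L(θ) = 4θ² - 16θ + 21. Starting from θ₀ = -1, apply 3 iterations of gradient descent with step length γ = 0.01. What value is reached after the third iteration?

-0.336064

L′(θ) = 8θ - 16
θ₁ = -1 − 0.01·(-24) = -0.76
θ₂ = -0.76 − 0.01·(-22.08) = -0.5392
θ₃ = -0.5392 − 0.01·(-20.3136) = -0.336064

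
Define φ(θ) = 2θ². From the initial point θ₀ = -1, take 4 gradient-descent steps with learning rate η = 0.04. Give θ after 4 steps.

φ′(θ) = 4θ
Step 1: φ′(-1) = -4; θ₁ = -1 − 0.04·(-4) = -0.84
Step 2: φ′(-0.84) = -3.36; θ₂ = -0.84 − 0.04·(-3.36) = -0.7056
Step 3: φ′(-0.7056) = -2.8224; θ₃ = -0.7056 − 0.04·(-2.8224) = -0.592704
Step 4: φ′(-0.592704) = -2.370816; θ₄ = -0.592704 − 0.04·(-2.370816) = -0.49787136

-0.49787136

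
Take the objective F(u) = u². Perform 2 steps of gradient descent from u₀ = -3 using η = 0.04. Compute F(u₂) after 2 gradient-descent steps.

6.44753664

F′(u) = 2u
u₁ = -3 − 0.04·(-6) = -2.76
u₂ = -2.76 − 0.04·(-5.52) = -2.5392
F(-2.5392) = 6.44753664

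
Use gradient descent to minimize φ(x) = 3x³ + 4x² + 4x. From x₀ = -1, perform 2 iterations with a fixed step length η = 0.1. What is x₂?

-2.725

φ′(x) = 9x² + 8x + 4
Step 1: φ′(-1) = 5; x₁ = -1 − 0.1·5 = -1.5
Step 2: φ′(-1.5) = 12.25; x₂ = -1.5 − 0.1·12.25 = -2.725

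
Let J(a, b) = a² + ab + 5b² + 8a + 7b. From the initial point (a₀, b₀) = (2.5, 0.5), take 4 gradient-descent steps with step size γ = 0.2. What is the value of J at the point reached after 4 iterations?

-0.20030208

∇J = (2a + b + 8, a + 10b + 7)
(a₁, b₁) = (2.5, 0.5) − 0.2·(13.5, 14.5) = (-0.2, -2.4)
(a₂, b₂) = (-0.2, -2.4) − 0.2·(5.2, -17.2) = (-1.24, 1.04)
(a₃, b₃) = (-1.24, 1.04) − 0.2·(6.56, 16.16) = (-2.552, -2.192)
(a₄, b₄) = (-2.552, -2.192) − 0.2·(0.704, -17.472) = (-2.6928, 1.3024)
J(-2.6928, 1.3024) = -0.20030208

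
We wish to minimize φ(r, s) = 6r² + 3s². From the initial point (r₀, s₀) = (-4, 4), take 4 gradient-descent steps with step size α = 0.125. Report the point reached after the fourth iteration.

(-0.25, 0.015625)

∇φ = (12r, 6s)
Step 1: at (-4, 4), ∇φ = (-48, 24) → (-4, 4) − 0.125·(-48, 24) = (2, 1)
Step 2: at (2, 1), ∇φ = (24, 6) → (2, 1) − 0.125·(24, 6) = (-1, 0.25)
Step 3: at (-1, 0.25), ∇φ = (-12, 1.5) → (-1, 0.25) − 0.125·(-12, 1.5) = (0.5, 0.0625)
Step 4: at (0.5, 0.0625), ∇φ = (6, 0.375) → (0.5, 0.0625) − 0.125·(6, 0.375) = (-0.25, 0.015625)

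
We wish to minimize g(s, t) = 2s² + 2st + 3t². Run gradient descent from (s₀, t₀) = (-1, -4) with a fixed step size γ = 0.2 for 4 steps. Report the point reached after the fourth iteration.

(-0.04, -0.16)

∇g = (4s + 2t, 2s + 6t)
(s₁, t₁) = (-1, -4) − 0.2·(-12, -26) = (1.4, 1.2)
(s₂, t₂) = (1.4, 1.2) − 0.2·(8, 10) = (-0.2, -0.8)
(s₃, t₃) = (-0.2, -0.8) − 0.2·(-2.4, -5.2) = (0.28, 0.24)
(s₄, t₄) = (0.28, 0.24) − 0.2·(1.6, 2) = (-0.04, -0.16)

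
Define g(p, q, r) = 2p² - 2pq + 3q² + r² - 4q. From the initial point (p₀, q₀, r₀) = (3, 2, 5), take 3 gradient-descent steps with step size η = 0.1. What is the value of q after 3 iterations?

1.36

∇g = (4p - 2q, -2p + 6q - 4, 2r)
Step 1: at (3, 2, 5), ∇g = (8, 2, 10) → (3, 2, 5) − 0.1·(8, 2, 10) = (2.2, 1.8, 4)
Step 2: at (2.2, 1.8, 4), ∇g = (5.2, 2.4, 8) → (2.2, 1.8, 4) − 0.1·(5.2, 2.4, 8) = (1.68, 1.56, 3.2)
Step 3: at (1.68, 1.56, 3.2), ∇g = (3.6, 2, 6.4) → (1.68, 1.56, 3.2) − 0.1·(3.6, 2, 6.4) = (1.32, 1.36, 2.56)
q = 1.36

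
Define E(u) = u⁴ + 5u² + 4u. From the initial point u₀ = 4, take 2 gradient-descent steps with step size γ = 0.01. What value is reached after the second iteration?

0.82

E′(u) = 4u³ + 10u + 4
Step 1: E′(4) = 300; u₁ = 4 − 0.01·300 = 1
Step 2: E′(1) = 18; u₂ = 1 − 0.01·18 = 0.82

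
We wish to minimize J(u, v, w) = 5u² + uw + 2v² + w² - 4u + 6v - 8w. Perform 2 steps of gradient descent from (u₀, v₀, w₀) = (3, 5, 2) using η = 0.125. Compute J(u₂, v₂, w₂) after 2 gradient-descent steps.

∇J = (10u + w - 4, 4v + 6, u + 2w - 8)
(u₁, v₁, w₁) = (3, 5, 2) − 0.125·(28, 26, -1) = (-0.5, 1.75, 2.125)
(u₂, v₂, w₂) = (-0.5, 1.75, 2.125) − 0.125·(-6.875, 13, -4.25) = (0.359375, 0.125, 2.65625)
J(0.359375, 0.125, 2.65625) = -13.250244140625

-13.250244140625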